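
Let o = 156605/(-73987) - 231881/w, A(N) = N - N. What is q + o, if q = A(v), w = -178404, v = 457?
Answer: -10782778873/13199576748 ≈ -0.81690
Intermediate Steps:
A(N) = 0
o = -10782778873/13199576748 (o = 156605/(-73987) - 231881/(-178404) = 156605*(-1/73987) - 231881*(-1/178404) = -156605/73987 + 231881/178404 = -10782778873/13199576748 ≈ -0.81690)
q = 0
q + o = 0 - 10782778873/13199576748 = -10782778873/13199576748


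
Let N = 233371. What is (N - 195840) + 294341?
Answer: 331872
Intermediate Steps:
(N - 195840) + 294341 = (233371 - 195840) + 294341 = 37531 + 294341 = 331872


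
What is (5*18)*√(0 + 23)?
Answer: 90*√23 ≈ 431.63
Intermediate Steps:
(5*18)*√(0 + 23) = 90*√23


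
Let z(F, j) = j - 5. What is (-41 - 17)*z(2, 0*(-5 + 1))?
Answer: 290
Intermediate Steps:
z(F, j) = -5 + j
(-41 - 17)*z(2, 0*(-5 + 1)) = (-41 - 17)*(-5 + 0*(-5 + 1)) = -58*(-5 + 0*(-4)) = -58*(-5 + 0) = -58*(-5) = 290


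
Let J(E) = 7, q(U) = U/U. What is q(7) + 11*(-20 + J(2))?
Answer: -142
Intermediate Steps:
q(U) = 1
q(7) + 11*(-20 + J(2)) = 1 + 11*(-20 + 7) = 1 + 11*(-13) = 1 - 143 = -142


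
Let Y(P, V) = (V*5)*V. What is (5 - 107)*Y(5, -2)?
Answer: -2040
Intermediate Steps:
Y(P, V) = 5*V² (Y(P, V) = (5*V)*V = 5*V²)
(5 - 107)*Y(5, -2) = (5 - 107)*(5*(-2)²) = -510*4 = -102*20 = -2040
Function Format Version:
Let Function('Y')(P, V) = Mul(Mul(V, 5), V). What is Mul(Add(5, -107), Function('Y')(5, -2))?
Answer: -2040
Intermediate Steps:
Function('Y')(P, V) = Mul(5, Pow(V, 2)) (Function('Y')(P, V) = Mul(Mul(5, V), V) = Mul(5, Pow(V, 2)))
Mul(Add(5, -107), Function('Y')(5, -2)) = Mul(Add(5, -107), Mul(5, Pow(-2, 2))) = Mul(-102, Mul(5, 4)) = Mul(-102, 20) = -2040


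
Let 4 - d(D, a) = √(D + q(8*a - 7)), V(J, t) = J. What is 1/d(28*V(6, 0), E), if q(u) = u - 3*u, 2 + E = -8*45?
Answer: -2/2979 - √5974/5958 ≈ -0.013644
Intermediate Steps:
E = -362 (E = -2 - 8*45 = -2 - 360 = -362)
q(u) = -2*u
d(D, a) = 4 - √(14 + D - 16*a) (d(D, a) = 4 - √(D - 2*(8*a - 7)) = 4 - √(D - 2*(-7 + 8*a)) = 4 - √(D + (14 - 16*a)) = 4 - √(14 + D - 16*a))
1/d(28*V(6, 0), E) = 1/(4 - √(14 + 28*6 - 16*(-362))) = 1/(4 - √(14 + 168 + 5792)) = 1/(4 - √5974)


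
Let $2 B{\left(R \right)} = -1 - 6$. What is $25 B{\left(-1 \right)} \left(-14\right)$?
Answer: $1225$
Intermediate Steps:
$B{\left(R \right)} = - \frac{7}{2}$ ($B{\left(R \right)} = \frac{-1 - 6}{2} = \frac{1}{2} \left(-7\right) = - \frac{7}{2}$)
$25 B{\left(-1 \right)} \left(-14\right) = 25 \left(- \frac{7}{2}\right) \left(-14\right) = \left(- \frac{175}{2}\right) \left(-14\right) = 1225$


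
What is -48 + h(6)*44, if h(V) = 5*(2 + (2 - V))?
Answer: -488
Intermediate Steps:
h(V) = 20 - 5*V (h(V) = 5*(4 - V) = 20 - 5*V)
-48 + h(6)*44 = -48 + (20 - 5*6)*44 = -48 + (20 - 30)*44 = -48 - 10*44 = -48 - 440 = -488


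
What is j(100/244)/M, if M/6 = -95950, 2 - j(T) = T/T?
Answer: -1/575700 ≈ -1.7370e-6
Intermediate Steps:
j(T) = 1 (j(T) = 2 - T/T = 2 - 1*1 = 2 - 1 = 1)
M = -575700 (M = 6*(-95950) = -575700)
j(100/244)/M = 1/(-575700) = 1*(-1/575700) = -1/575700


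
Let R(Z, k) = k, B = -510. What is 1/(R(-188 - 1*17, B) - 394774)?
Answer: -1/395284 ≈ -2.5298e-6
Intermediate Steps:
1/(R(-188 - 1*17, B) - 394774) = 1/(-510 - 394774) = 1/(-395284) = -1/395284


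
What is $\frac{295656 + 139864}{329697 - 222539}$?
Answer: $\frac{217760}{53579} \approx 4.0643$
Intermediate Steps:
$\frac{295656 + 139864}{329697 - 222539} = \frac{435520}{107158} = 435520 \cdot \frac{1}{107158} = \frac{217760}{53579}$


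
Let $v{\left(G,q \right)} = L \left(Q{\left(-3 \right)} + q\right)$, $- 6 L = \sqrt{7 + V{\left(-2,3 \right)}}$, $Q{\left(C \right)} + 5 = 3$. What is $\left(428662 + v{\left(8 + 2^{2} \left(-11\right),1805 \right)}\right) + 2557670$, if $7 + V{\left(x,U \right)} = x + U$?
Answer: $\frac{5972063}{2} \approx 2.986 \cdot 10^{6}$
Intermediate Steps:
$V{\left(x,U \right)} = -7 + U + x$ ($V{\left(x,U \right)} = -7 + \left(x + U\right) = -7 + \left(U + x\right) = -7 + U + x$)
$Q{\left(C \right)} = -2$ ($Q{\left(C \right)} = -5 + 3 = -2$)
$L = - \frac{1}{6}$ ($L = - \frac{\sqrt{7 - 6}}{6} = - \frac{\sqrt{1}}{6} = \left(- \frac{1}{6}\right) 1 = - \frac{1}{6} \approx -0.16667$)
$v{\left(G,q \right)} = \frac{1}{3} - \frac{q}{6}$ ($v{\left(G,q \right)} = - \frac{-2 + q}{6} = \frac{1}{3} - \frac{q}{6}$)
$\left(428662 + v{\left(8 + 2^{2} \left(-11\right),1805 \right)}\right) + 2557670 = \left(428662 + \left(\frac{1}{3} - \frac{1805}{6}\right)\right) + 2557670 = \left(428662 - \frac{601}{2}\right) + 2557670 = \frac{856723}{2} + 2557670 = \frac{5972063}{2}$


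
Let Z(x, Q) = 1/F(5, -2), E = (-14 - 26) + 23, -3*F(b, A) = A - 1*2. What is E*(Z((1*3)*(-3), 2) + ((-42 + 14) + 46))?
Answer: -1275/4 ≈ -318.75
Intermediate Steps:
F(b, A) = ⅔ - A/3 (F(b, A) = -(A - 1*2)/3 = -(A - 2)/3 = -(-2 + A)/3 = ⅔ - A/3)
E = -17 (E = -40 + 23 = -17)
Z(x, Q) = ¾ (Z(x, Q) = 1/(⅔ - ⅓*(-2)) = 1/(⅔ + ⅔) = 1/(4/3) = ¾)
E*(Z((1*3)*(-3), 2) + ((-42 + 14) + 46)) = -17*(¾ + ((-42 + 14) + 46)) = -17*(¾ + (-28 + 46)) = -17*(¾ + 18) = -17*75/4 = -1275/4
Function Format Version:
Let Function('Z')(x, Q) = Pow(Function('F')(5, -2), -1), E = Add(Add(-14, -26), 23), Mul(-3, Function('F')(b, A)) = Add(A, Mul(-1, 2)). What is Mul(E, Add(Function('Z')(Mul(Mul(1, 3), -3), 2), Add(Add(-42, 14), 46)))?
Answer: Rational(-1275, 4) ≈ -318.75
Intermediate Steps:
Function('F')(b, A) = Add(Rational(2, 3), Mul(Rational(-1, 3), A)) (Function('F')(b, A) = Mul(Rational(-1, 3), Add(A, Mul(-1, 2))) = Mul(Rational(-1, 3), Add(A, -2)) = Mul(Rational(-1, 3), Add(-2, A)) = Add(Rational(2, 3), Mul(Rational(-1, 3), A)))
E = -17 (E = Add(-40, 23) = -17)
Function('Z')(x, Q) = Rational(3, 4) (Function('Z')(x, Q) = Pow(Add(Rational(2, 3), Mul(Rational(-1, 3), -2)), -1) = Pow(Add(Rational(2, 3), Rational(2, 3)), -1) = Pow(Rational(4, 3), -1) = Rational(3, 4))
Mul(E, Add(Function('Z')(Mul(Mul(1, 3), -3), 2), Add(Add(-42, 14), 46))) = Mul(-17, Add(Rational(3, 4), Add(Add(-42, 14), 46))) = Mul(-17, Add(Rational(3, 4), Add(-28, 46))) = Mul(-17, Add(Rational(3, 4), 18)) = Mul(-17, Rational(75, 4)) = Rational(-1275, 4)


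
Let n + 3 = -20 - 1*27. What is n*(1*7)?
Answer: -350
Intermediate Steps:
n = -50 (n = -3 + (-20 - 1*27) = -3 + (-20 - 27) = -3 - 47 = -50)
n*(1*7) = -50*7 = -350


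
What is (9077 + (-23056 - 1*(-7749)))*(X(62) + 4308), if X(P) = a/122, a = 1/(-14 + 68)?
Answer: -88407142075/3294 ≈ -2.6839e+7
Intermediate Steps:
a = 1/54 ≈ 0.018519
X(P) = 1/6588 (X(P) = (1/54)/122 = (1/54)*(1/122) = 1/6588)
(9077 + (-23056 - 1*(-7749)))*(X(62) + 4308) = (9077 + (-23056 - 1*(-7749)))*(1/6588 + 4308) = (9077 + (-23056 + 7749))*(28381105/6588) = (9077 - 15307)*(28381105/6588) = -6230*28381105/6588 = -88407142075/3294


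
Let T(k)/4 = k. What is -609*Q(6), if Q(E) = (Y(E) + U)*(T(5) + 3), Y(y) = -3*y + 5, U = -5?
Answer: 252126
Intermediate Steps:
T(k) = 4*k
Y(y) = 5 - 3*y
Q(E) = -69*E (Q(E) = ((5 - 3*E) - 5)*(4*5 + 3) = (-3*E)*(20 + 3) = -3*E*23 = -69*E)
-609*Q(6) = -(-42021)*6 = -609*(-414) = 252126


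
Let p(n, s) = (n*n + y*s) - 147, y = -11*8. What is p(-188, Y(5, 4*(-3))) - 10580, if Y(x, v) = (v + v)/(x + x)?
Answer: 124141/5 ≈ 24828.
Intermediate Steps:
y = -88
Y(x, v) = v/x (Y(x, v) = (2*v)/((2*x)) = (2*v)*(1/(2*x)) = v/x)
p(n, s) = -147 + n² - 88*s (p(n, s) = (n*n - 88*s) - 147 = (n² - 88*s) - 147 = -147 + n² - 88*s)
p(-188, Y(5, 4*(-3))) - 10580 = (-147 + (-188)² - 88*4*(-3)/5) - 10580 = (-147 + 35344 - (-1056)/5) - 10580 = (-147 + 35344 - 88*(-12/5)) - 10580 = (-147 + 35344 + 1056/5) - 10580 = 177041/5 - 10580 = 124141/5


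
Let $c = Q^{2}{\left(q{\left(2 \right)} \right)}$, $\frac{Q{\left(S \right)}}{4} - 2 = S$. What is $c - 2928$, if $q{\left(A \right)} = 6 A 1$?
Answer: $208$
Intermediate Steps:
$q{\left(A \right)} = 6 A$
$Q{\left(S \right)} = 8 + 4 S$
$c = 3136$ ($c = \left(8 + 4 \cdot 6 \cdot 2\right)^{2} = \left(8 + 4 \cdot 12\right)^{2} = \left(8 + 48\right)^{2} = 56^{2} = 3136$)
$c - 2928 = 3136 - 2928 = 208$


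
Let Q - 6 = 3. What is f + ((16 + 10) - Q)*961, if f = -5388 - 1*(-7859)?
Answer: 18808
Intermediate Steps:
f = 2471 (f = -5388 + 7859 = 2471)
Q = 9 (Q = 6 + 3 = 9)
f + ((16 + 10) - Q)*961 = 2471 + ((16 + 10) - 1*9)*961 = 2471 + (26 - 9)*961 = 2471 + 17*961 = 2471 + 16337 = 18808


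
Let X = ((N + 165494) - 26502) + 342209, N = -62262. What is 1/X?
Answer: 1/418939 ≈ 2.3870e-6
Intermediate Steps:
X = 418939 (X = ((-62262 + 165494) - 26502) + 342209 = (103232 - 26502) + 342209 = 76730 + 342209 = 418939)
1/X = 1/418939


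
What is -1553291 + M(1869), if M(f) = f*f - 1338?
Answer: 1938532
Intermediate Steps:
M(f) = -1338 + f**2 (M(f) = f**2 - 1338 = -1338 + f**2)
-1553291 + M(1869) = -1553291 + (-1338 + 1869**2) = -1553291 + (-1338 + 3493161) = -1553291 + 3491823 = 1938532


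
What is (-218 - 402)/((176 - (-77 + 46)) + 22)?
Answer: -620/229 ≈ -2.7074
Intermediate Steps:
(-218 - 402)/((176 - (-77 + 46)) + 22) = -620/((176 - 1*(-31)) + 22) = -620/((176 + 31) + 22) = -620/(207 + 22) = -620/229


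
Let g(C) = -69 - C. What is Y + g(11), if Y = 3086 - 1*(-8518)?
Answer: 11524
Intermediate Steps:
Y = 11604 (Y = 3086 + 8518 = 11604)
Y + g(11) = 11604 + (-69 - 1*11) = 11604 + (-69 - 11) = 11604 - 80 = 11524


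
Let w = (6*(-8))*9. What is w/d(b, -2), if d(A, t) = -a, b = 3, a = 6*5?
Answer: 72/5 ≈ 14.400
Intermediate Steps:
a = 30
d(A, t) = -30 (d(A, t) = -1*30 = -30)
w = -432 (w = -48*9 = -432)
w/d(b, -2) = -432/(-30) = -432*(-1/30) = 72/5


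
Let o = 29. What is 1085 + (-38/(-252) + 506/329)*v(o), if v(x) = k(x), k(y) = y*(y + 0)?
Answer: 14836211/5922 ≈ 2505.3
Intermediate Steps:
k(y) = y**2 (k(y) = y*y = y**2)
v(x) = x**2
1085 + (-38/(-252) + 506/329)*v(o) = 1085 + (-38/(-252) + 506/329)*29**2 = 1085 + (-38*(-1/252) + 506*(1/329))*841 = 1085 + (19/126 + 506/329)*841 = 1085 + (10001/5922)*841 = 1085 + 8410841/5922 = 14836211/5922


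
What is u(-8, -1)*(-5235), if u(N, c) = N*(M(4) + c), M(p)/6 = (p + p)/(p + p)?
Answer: 209400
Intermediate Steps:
M(p) = 6 (M(p) = 6*((p + p)/(p + p)) = 6*((2*p)/((2*p))) = 6*((2*p)*(1/(2*p))) = 6*1 = 6)
u(N, c) = N*(6 + c)
u(-8, -1)*(-5235) = -8*(6 - 1)*(-5235) = -8*5*(-5235) = -40*(-5235) = 209400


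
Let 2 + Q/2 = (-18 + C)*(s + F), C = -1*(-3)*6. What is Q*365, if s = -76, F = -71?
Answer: -1460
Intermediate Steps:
C = 18 (C = 3*6 = 18)
Q = -4 (Q = -4 + 2*((-18 + 18)*(-76 - 71)) = -4 + 2*(0*(-147)) = -4 + 2*0 = -4 + 0 = -4)
Q*365 = -4*365 = -1460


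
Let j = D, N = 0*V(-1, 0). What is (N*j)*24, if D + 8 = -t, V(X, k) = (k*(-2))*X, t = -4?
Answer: 0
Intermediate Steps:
V(X, k) = -2*X*k (V(X, k) = (-2*k)*X = -2*X*k)
N = 0 (N = 0*(-2*(-1)*0) = 0*0 = 0)
D = -4 (D = -8 - 1*(-4) = -8 + 4 = -4)
j = -4
(N*j)*24 = (0*(-4))*24 = 0*24 = 0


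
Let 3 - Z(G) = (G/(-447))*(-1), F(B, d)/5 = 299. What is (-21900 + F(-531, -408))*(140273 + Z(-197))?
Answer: -1279466325445/447 ≈ -2.8623e+9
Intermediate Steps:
F(B, d) = 1495 (F(B, d) = 5*299 = 1495)
Z(G) = 3 - G/447 (Z(G) = 3 - G/(-447)*(-1) = 3 - G*(-1/447)*(-1) = 3 - (-G/447)*(-1) = 3 - G/447)
(-21900 + F(-531, -408))*(140273 + Z(-197)) = (-21900 + 1495)*(140273 + (3 - 1/447*(-197))) = -20405*(140273 + (3 + 197/447)) = -20405*(140273 + 1538/447) = -20405*62703569/447 = -1279466325445/447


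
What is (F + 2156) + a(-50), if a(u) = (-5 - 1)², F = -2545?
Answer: -353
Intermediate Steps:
a(u) = 36 (a(u) = (-6)² = 36)
(F + 2156) + a(-50) = (-2545 + 2156) + 36 = -389 + 36 = -353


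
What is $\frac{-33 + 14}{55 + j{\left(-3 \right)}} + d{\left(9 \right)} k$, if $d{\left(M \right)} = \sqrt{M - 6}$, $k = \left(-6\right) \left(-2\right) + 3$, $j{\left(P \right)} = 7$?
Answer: $- \frac{19}{62} + 15 \sqrt{3} \approx 25.674$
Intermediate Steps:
$k = 15$ ($k = 12 + 3 = 15$)
$d{\left(M \right)} = \sqrt{-6 + M}$
$\frac{-33 + 14}{55 + j{\left(-3 \right)}} + d{\left(9 \right)} k = \frac{-33 + 14}{55 + 7} + \sqrt{-6 + 9} \cdot 15 = - \frac{19}{62} + \sqrt{3} \cdot 15 = \left(-19\right) \frac{1}{62} + 15 \sqrt{3} = - \frac{19}{62} + 15 \sqrt{3}$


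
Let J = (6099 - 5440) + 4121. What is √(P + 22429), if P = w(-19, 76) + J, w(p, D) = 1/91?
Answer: 2*√56329455/91 ≈ 164.95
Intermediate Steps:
w(p, D) = 1/91
J = 4780 (J = 659 + 4121 = 4780)
P = 434981/91 (P = 1/91 + 4780 = 434981/91 ≈ 4780.0)
√(P + 22429) = √(434981/91 + 22429) = √(2476020/91) = 2*√56329455/91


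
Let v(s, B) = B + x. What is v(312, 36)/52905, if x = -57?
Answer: -7/17635 ≈ -0.00039694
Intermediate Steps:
v(s, B) = -57 + B (v(s, B) = B - 57 = -57 + B)
v(312, 36)/52905 = (-57 + 36)/52905 = -21*1/52905 = -7/17635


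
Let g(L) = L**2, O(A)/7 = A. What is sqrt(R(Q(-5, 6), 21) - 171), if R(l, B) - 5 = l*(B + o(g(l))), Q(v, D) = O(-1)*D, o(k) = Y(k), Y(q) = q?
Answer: 8*I*sqrt(1174) ≈ 274.11*I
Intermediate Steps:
O(A) = 7*A
o(k) = k
Q(v, D) = -7*D (Q(v, D) = (7*(-1))*D = -7*D)
R(l, B) = 5 + l*(B + l**2)
sqrt(R(Q(-5, 6), 21) - 171) = sqrt((5 + (-7*6)**3 + 21*(-7*6)) - 171) = sqrt((5 + (-42)**3 + 21*(-42)) - 171) = sqrt((5 - 74088 - 882) - 171) = sqrt(-74965 - 171) = sqrt(-75136) = 8*I*sqrt(1174)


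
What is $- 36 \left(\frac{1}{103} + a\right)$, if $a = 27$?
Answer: $- \frac{100152}{103} \approx -972.35$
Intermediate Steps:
$- 36 \left(\frac{1}{103} + a\right) = - 36 \left(\frac{1}{103} + 27\right) = \left(-36\right) \frac{2782}{103} = - \frac{100152}{103}$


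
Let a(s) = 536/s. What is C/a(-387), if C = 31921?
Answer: -12353427/536 ≈ -23047.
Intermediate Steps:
C/a(-387) = 31921/((536/(-387))) = 31921/((536*(-1/387))) = 31921/(-536/387) = 31921*(-387/536) = -12353427/536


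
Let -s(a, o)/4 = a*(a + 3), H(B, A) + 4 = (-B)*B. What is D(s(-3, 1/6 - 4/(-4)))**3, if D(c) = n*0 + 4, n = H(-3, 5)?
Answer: 64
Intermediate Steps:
H(B, A) = -4 - B**2 (H(B, A) = -4 + (-B)*B = -4 - B**2)
n = -13 (n = -4 - 1*(-3)**2 = -4 - 1*9 = -4 - 9 = -13)
s(a, o) = -4*a*(3 + a) (s(a, o) = -4*a*(a + 3) = -4*a*(3 + a))
D(c) = 4 (D(c) = -13*0 + 4 = 0 + 4 = 4)
D(s(-3, 1/6 - 4/(-4)))**3 = 4**3 = 64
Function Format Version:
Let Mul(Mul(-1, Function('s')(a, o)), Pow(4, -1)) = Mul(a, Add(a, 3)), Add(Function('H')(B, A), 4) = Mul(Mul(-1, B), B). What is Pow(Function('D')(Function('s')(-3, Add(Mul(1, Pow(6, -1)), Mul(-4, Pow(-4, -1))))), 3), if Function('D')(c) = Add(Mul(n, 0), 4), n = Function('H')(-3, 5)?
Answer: 64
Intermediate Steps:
Function('H')(B, A) = Add(-4, Mul(-1, Pow(B, 2))) (Function('H')(B, A) = Add(-4, Mul(Mul(-1, B), B)) = Add(-4, Mul(-1, Pow(B, 2))))
n = -13 (n = Add(-4, Mul(-1, Pow(-3, 2))) = Add(-4, Mul(-1, 9)) = Add(-4, -9) = -13)
Function('s')(a, o) = Mul(-4, a, Add(3, a)) (Function('s')(a, o) = Mul(-4, Mul(a, Add(a, 3))) = Mul(-4, Mul(a, Add(3, a))) = Mul(-4, a, Add(3, a)))
Function('D')(c) = 4 (Function('D')(c) = Add(Mul(-13, 0), 4) = Add(0, 4) = 4)
Pow(Function('D')(Function('s')(-3, Add(Mul(1, Pow(6, -1)), Mul(-4, Pow(-4, -1))))), 3) = Pow(4, 3) = 64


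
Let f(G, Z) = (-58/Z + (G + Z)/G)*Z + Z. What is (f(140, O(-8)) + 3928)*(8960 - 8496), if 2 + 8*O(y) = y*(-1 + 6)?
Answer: 35817987/20 ≈ 1.7909e+6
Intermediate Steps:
O(y) = -¼ + 5*y/8 (O(y) = -¼ + (y*(-1 + 6))/8 = -¼ + (y*5)/8 = -¼ + (5*y)/8 = -¼ + 5*y/8)
f(G, Z) = Z + Z*(-58/Z + (G + Z)/G) (f(G, Z) = (-58/Z + (G + Z)/G)*Z + Z = Z*(-58/Z + (G + Z)/G) + Z = Z + Z*(-58/Z + (G + Z)/G))
(f(140, O(-8)) + 3928)*(8960 - 8496) = ((-58 + 2*(-¼ + (5/8)*(-8)) + (-¼ + (5/8)*(-8))²/140) + 3928)*(8960 - 8496) = ((-58 + 2*(-¼ - 5) + (-¼ - 5)²/140) + 3928)*464 = ((-58 + 2*(-21/4) + (-21/4)²/140) + 3928)*464 = ((-58 - 21/2 + (1/140)*(441/16)) + 3928)*464 = ((-58 - 21/2 + 63/320) + 3928)*464 = (-21857/320 + 3928)*464 = (1235103/320)*464 = 35817987/20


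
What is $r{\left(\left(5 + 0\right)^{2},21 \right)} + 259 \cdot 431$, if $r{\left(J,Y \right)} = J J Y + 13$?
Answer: $124767$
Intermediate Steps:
$r{\left(J,Y \right)} = 13 + Y J^{2}$ ($r{\left(J,Y \right)} = J^{2} Y + 13 = Y J^{2} + 13 = 13 + Y J^{2}$)
$r{\left(\left(5 + 0\right)^{2},21 \right)} + 259 \cdot 431 = \left(13 + 21 \left(\left(5 + 0\right)^{2}\right)^{2}\right) + 259 \cdot 431 = \left(13 + 21 \left(5^{2}\right)^{2}\right) + 111629 = \left(13 + 21 \cdot 25^{2}\right) + 111629 = \left(13 + 21 \cdot 625\right) + 111629 = \left(13 + 13125\right) + 111629 = 13138 + 111629 = 124767$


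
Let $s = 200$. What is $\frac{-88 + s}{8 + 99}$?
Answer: $\frac{112}{107} \approx 1.0467$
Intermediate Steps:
$\frac{-88 + s}{8 + 99} = \frac{-88 + 200}{8 + 99} = \frac{112}{107}$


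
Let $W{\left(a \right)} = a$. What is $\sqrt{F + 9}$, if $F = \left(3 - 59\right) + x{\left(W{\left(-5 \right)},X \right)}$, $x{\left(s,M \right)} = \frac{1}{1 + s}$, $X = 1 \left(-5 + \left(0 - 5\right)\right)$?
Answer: $\frac{3 i \sqrt{21}}{2} \approx 6.8739 i$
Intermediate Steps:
$X = -10$ ($X = 1 \left(-5 - 5\right) = 1 \left(-10\right) = -10$)
$F = - \frac{225}{4}$ ($F = \left(3 - 59\right) + \frac{1}{1 - 5} = -56 + \frac{1}{-4} = -56 - \frac{1}{4} = - \frac{225}{4} \approx -56.25$)
$\sqrt{F + 9} = \sqrt{- \frac{225}{4} + 9} = \sqrt{- \frac{189}{4}} = \frac{3 i \sqrt{21}}{2}$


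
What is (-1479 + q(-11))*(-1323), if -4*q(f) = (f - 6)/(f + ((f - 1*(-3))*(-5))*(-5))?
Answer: 1651491639/844 ≈ 1.9567e+6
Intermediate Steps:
q(f) = -(-6 + f)/(4*(75 + 26*f)) (q(f) = -(f - 6)/(4*(f + ((f - 1*(-3))*(-5))*(-5))) = -(-6 + f)/(4*(f + ((f + 3)*(-5))*(-5))) = -(-6 + f)/(4*(f + ((3 + f)*(-5))*(-5))) = -(-6 + f)/(4*(f + (-15 - 5*f)*(-5))) = -(-6 + f)/(4*(f + (75 + 25*f))) = -(-6 + f)/(4*(75 + 26*f)))
(-1479 + q(-11))*(-1323) = (-1479 + (6 - 1*(-11))/(4*(75 + 26*(-11))))*(-1323) = (-1479 + (6 + 11)/(4*(75 - 286)))*(-1323) = (-1479 + (1/4)*17/(-211))*(-1323) = (-1479 + (1/4)*(-1/211)*17)*(-1323) = (-1479 - 17/844)*(-1323) = -1248293/844*(-1323) = 1651491639/844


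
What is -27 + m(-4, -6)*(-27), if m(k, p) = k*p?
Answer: -675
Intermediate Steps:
-27 + m(-4, -6)*(-27) = -27 - 4*(-6)*(-27) = -27 + 24*(-27) = -27 - 648 = -675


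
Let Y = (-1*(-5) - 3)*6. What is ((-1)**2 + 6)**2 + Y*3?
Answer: 85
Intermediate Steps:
Y = 12 (Y = (5 - 3)*6 = 2*6 = 12)
((-1)**2 + 6)**2 + Y*3 = ((-1)**2 + 6)**2 + 12*3 = (1 + 6)**2 + 36 = 7**2 + 36 = 49 + 36 = 85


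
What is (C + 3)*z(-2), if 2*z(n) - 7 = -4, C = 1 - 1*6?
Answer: -3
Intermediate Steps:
C = -5 (C = 1 - 6 = -5)
z(n) = 3/2 (z(n) = 7/2 + (½)*(-4) = 7/2 - 2 = 3/2)
(C + 3)*z(-2) = (-5 + 3)*(3/2) = -2*3/2 = -3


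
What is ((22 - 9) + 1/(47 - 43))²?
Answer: 2809/16 ≈ 175.56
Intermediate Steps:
((22 - 9) + 1/(47 - 43))² = (13 + 1/4)² = (13 + ¼)² = (53/4)² = 2809/16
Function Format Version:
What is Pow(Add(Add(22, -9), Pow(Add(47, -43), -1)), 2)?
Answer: Rational(2809, 16) ≈ 175.56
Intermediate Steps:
Pow(Add(Add(22, -9), Pow(Add(47, -43), -1)), 2) = Pow(Add(13, Pow(4, -1)), 2) = Pow(Add(13, Rational(1, 4)), 2) = Pow(Rational(53, 4), 2) = Rational(2809, 16)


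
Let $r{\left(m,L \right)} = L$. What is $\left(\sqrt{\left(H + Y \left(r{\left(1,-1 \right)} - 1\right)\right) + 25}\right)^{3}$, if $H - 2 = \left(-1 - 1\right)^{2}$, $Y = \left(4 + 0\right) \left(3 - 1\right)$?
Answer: $15 \sqrt{15} \approx 58.095$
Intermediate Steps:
$Y = 8$ ($Y = 4 \cdot 2 = 8$)
$H = 6$ ($H = 2 + \left(-1 - 1\right)^{2} = 2 + \left(-2\right)^{2} = 2 + 4 = 6$)
$\left(\sqrt{\left(H + Y \left(r{\left(1,-1 \right)} - 1\right)\right) + 25}\right)^{3} = \left(\sqrt{\left(6 + 8 \left(-1 - 1\right)\right) + 25}\right)^{3} = \left(\sqrt{\left(6 + 8 \left(-2\right)\right) + 25}\right)^{3} = \left(\sqrt{\left(6 - 16\right) + 25}\right)^{3} = \left(\sqrt{-10 + 25}\right)^{3} = \left(\sqrt{15}\right)^{3} = 15 \sqrt{15}$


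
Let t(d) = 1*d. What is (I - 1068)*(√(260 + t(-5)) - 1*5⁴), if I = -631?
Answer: 1061875 - 1699*√255 ≈ 1.0347e+6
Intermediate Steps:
t(d) = d
(I - 1068)*(√(260 + t(-5)) - 1*5⁴) = (-631 - 1068)*(√(260 - 5) - 1*5⁴) = -1699*(√255 - 1*625) = -1699*(√255 - 625) = -1699*(-625 + √255) = 1061875 - 1699*√255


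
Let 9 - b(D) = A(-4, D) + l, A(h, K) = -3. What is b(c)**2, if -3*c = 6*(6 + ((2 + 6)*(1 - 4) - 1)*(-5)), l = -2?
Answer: 196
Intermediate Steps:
c = -262 (c = -2*(6 + ((2 + 6)*(1 - 4) - 1)*(-5)) = -2*(6 + (8*(-3) - 1)*(-5)) = -2*(6 + (-24 - 1)*(-5)) = -2*(6 - 25*(-5)) = -2*(6 + 125) = -2*131 = -1/3*786 = -262)
b(D) = 14 (b(D) = 9 - (-3 - 2) = 9 - 1*(-5) = 9 + 5 = 14)
b(c)**2 = 14**2 = 196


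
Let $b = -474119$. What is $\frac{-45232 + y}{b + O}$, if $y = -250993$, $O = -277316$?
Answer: $\frac{59245}{150287} \approx 0.39421$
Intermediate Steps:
$\frac{-45232 + y}{b + O} = \frac{-45232 - 250993}{-474119 - 277316} = - \frac{296225}{-751435} = \left(-296225\right) \left(- \frac{1}{751435}\right) = \frac{59245}{150287}$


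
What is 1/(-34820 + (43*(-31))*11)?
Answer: -1/49483 ≈ -2.0209e-5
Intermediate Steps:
1/(-34820 + (43*(-31))*11) = 1/(-34820 - 1333*11) = 1/(-34820 - 14663) = 1/(-49483) = -1/49483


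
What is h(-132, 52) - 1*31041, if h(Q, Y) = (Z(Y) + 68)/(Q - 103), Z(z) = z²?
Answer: -7297407/235 ≈ -31053.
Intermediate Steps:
h(Q, Y) = (68 + Y²)/(-103 + Q) (h(Q, Y) = (Y² + 68)/(Q - 103) = (68 + Y²)/(-103 + Q))
h(-132, 52) - 1*31041 = (68 + 52²)/(-103 - 132) - 1*31041 = (68 + 2704)/(-235) - 31041 = -1/235*2772 - 31041 = -2772/235 - 31041 = -7297407/235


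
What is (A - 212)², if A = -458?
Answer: 448900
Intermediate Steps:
(A - 212)² = (-458 - 212)² = (-670)² = 448900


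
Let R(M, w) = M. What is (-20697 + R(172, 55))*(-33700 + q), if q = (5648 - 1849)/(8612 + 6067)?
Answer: 10153276233025/14679 ≈ 6.9169e+8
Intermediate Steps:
q = 3799/14679 ≈ 0.25881
(-20697 + R(172, 55))*(-33700 + q) = (-20697 + 172)*(-33700 + 3799/14679) = -20525*(-494678501/14679) = 10153276233025/14679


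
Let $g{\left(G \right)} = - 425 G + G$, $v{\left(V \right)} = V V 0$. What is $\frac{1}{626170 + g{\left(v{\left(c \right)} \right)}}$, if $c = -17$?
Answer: $\frac{1}{626170} \approx 1.597 \cdot 10^{-6}$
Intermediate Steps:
$v{\left(V \right)} = 0$ ($v{\left(V \right)} = V^{2} \cdot 0 = 0$)
$g{\left(G \right)} = - 424 G$
$\frac{1}{626170 + g{\left(v{\left(c \right)} \right)}} = \frac{1}{626170 - 0} = \frac{1}{626170 + 0} = \frac{1}{626170}$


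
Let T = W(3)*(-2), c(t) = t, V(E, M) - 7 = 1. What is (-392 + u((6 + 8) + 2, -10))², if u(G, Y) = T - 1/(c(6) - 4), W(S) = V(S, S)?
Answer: 667489/4 ≈ 1.6687e+5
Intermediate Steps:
V(E, M) = 8 (V(E, M) = 7 + 1 = 8)
W(S) = 8
T = -16 (T = 8*(-2) = -16)
u(G, Y) = -33/2 (u(G, Y) = -16 - 1/(6 - 4) = -16 - 1/2 = -16 - 1*½ = -16 - ½ = -33/2)
(-392 + u((6 + 8) + 2, -10))² = (-392 - 33/2)² = (-817/2)² = 667489/4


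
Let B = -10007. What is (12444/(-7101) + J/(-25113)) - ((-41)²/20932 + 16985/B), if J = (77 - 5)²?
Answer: -1418823289062295/4150402592780268 ≈ -0.34185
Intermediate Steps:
J = 5184 (J = 72² = 5184)
(12444/(-7101) + J/(-25113)) - ((-41)²/20932 + 16985/B) = (12444/(-7101) + 5184/(-25113)) - ((-41)²/20932 + 16985/(-10007)) = (12444*(-1/7101) + 5184*(-1/25113)) - (1681*(1/20932) + 16985*(-1/10007)) = (-4148/2367 - 1728/8371) - (1681/20932 - 16985/10007) = -38813084/19814157 - 1*(-338708253/209466524) = -38813084/19814157 + 338708253/209466524 = -1418823289062295/4150402592780268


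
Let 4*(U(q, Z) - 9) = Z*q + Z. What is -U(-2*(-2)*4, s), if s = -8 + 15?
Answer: -155/4 ≈ -38.750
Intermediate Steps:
s = 7
U(q, Z) = 9 + Z/4 + Z*q/4 (U(q, Z) = 9 + (Z*q + Z)/4 = 9 + (Z + Z*q)/4 = 9 + (Z/4 + Z*q/4) = 9 + Z/4 + Z*q/4)
-U(-2*(-2)*4, s) = -(9 + (¼)*7 + (¼)*7*(-2*(-2)*4)) = -(9 + 7/4 + (¼)*7*(4*4)) = -(9 + 7/4 + (¼)*7*16) = -(9 + 7/4 + 28) = -1*155/4 = -155/4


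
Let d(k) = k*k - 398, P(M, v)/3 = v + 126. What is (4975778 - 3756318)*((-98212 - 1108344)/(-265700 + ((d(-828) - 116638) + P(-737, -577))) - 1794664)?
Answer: -131965919723226512/60299 ≈ -2.1885e+12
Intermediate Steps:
P(M, v) = 378 + 3*v (P(M, v) = 3*(v + 126) = 3*(126 + v) = 378 + 3*v)
d(k) = -398 + k² (d(k) = k² - 398 = -398 + k²)
(4975778 - 3756318)*((-98212 - 1108344)/(-265700 + ((d(-828) - 116638) + P(-737, -577))) - 1794664) = (4975778 - 3756318)*((-98212 - 1108344)/(-265700 + (((-398 + (-828)²) - 116638) + (378 + 3*(-577)))) - 1794664) = 1219460*(-1206556/(-265700 + (((-398 + 685584) - 116638) + (378 - 1731))) - 1794664) = 1219460*(-1206556/(-265700 + ((685186 - 116638) - 1353)) - 1794664) = 1219460*(-1206556/(-265700 + (568548 - 1353)) - 1794664) = 1219460*(-1206556/(-265700 + 567195) - 1794664) = 1219460*(-1206556/301495 - 1794664) = 1219460*(-541083429236/301495) = -131965919723226512/60299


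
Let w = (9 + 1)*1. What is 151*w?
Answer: 1510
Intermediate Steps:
w = 10 (w = 10*1 = 10)
151*w = 151*10 = 1510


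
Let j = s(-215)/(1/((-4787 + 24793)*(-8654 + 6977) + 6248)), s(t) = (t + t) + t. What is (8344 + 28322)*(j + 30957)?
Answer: 793297912329342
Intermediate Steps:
s(t) = 3*t (s(t) = 2*t + t = 3*t)
j = 21635760030 (j = (3*(-215))/(1/((-4787 + 24793)*(-8654 + 6977) + 6248)) = -645/(1/(20006*(-1677) + 6248)) = -645/(1/(-33550062 + 6248)) = -645/(1/(-33543814)) = -645/(-1/33543814) = -645*(-33543814) = 21635760030)
(8344 + 28322)*(j + 30957) = (8344 + 28322)*(21635760030 + 30957) = 36666*21635790987 = 793297912329342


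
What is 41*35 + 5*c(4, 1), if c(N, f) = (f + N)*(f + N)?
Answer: 1560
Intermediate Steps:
c(N, f) = (N + f)**2 (c(N, f) = (N + f)*(N + f) = (N + f)**2)
41*35 + 5*c(4, 1) = 41*35 + 5*(4 + 1)**2 = 1435 + 5*5**2 = 1435 + 5*25 = 1435 + 125 = 1560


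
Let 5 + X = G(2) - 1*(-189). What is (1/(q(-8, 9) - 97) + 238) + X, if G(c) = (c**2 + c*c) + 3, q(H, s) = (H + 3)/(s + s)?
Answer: 758165/1751 ≈ 432.99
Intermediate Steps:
q(H, s) = (3 + H)/(2*s) (q(H, s) = (3 + H)/((2*s)) = (3 + H)*(1/(2*s)) = (3 + H)/(2*s))
G(c) = 3 + 2*c**2 (G(c) = (c**2 + c**2) + 3 = 2*c**2 + 3 = 3 + 2*c**2)
X = 195 (X = -5 + ((3 + 2*2**2) - 1*(-189)) = -5 + ((3 + 2*4) + 189) = -5 + ((3 + 8) + 189) = -5 + (11 + 189) = -5 + 200 = 195)
(1/(q(-8, 9) - 97) + 238) + X = (1/((1/2)*(3 - 8)/9 - 97) + 238) + 195 = (1/((1/2)*(1/9)*(-5) - 97) + 238) + 195 = (1/(-5/18 - 97) + 238) + 195 = (1/(-1751/18) + 238) + 195 = (-18/1751 + 238) + 195 = 416720/1751 + 195 = 758165/1751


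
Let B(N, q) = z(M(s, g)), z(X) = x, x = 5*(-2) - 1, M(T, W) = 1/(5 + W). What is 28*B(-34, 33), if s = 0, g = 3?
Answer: -308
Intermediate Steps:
x = -11 (x = -10 - 1 = -11)
z(X) = -11
B(N, q) = -11
28*B(-34, 33) = 28*(-11) = -308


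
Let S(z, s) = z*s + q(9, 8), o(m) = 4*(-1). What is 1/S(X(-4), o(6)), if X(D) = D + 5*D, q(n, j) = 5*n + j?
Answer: 1/149 ≈ 0.0067114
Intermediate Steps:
q(n, j) = j + 5*n
o(m) = -4
X(D) = 6*D
S(z, s) = 53 + s*z (S(z, s) = z*s + (8 + 5*9) = s*z + (8 + 45) = s*z + 53 = 53 + s*z)
1/S(X(-4), o(6)) = 1/(53 - 24*(-4)) = 1/(53 - 4*(-24)) = 1/(53 + 96) = 1/149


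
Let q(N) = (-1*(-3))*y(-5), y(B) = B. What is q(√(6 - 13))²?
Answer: 225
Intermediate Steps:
q(N) = -15 (q(N) = -1*(-3)*(-5) = 3*(-5) = -15)
q(√(6 - 13))² = (-15)² = 225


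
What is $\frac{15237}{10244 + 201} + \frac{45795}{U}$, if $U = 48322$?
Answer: $\frac{1214611089}{504723290} \approx 2.4065$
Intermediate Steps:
$\frac{15237}{10244 + 201} + \frac{45795}{U} = \frac{15237}{10244 + 201} + \frac{45795}{48322} = \frac{15237}{10445} + 45795 \cdot \frac{1}{48322} = 15237 \cdot \frac{1}{10445} + \frac{45795}{48322} = \frac{15237}{10445} + \frac{45795}{48322} = \frac{1214611089}{504723290}$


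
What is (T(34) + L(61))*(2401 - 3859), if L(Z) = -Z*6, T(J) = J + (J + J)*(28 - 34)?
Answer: 1078920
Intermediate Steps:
T(J) = -11*J (T(J) = J + (2*J)*(-6) = J - 12*J = -11*J)
L(Z) = -6*Z
(T(34) + L(61))*(2401 - 3859) = (-11*34 - 6*61)*(2401 - 3859) = (-374 - 366)*(-1458) = -740*(-1458) = 1078920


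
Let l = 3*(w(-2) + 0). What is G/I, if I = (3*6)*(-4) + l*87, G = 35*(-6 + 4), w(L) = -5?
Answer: 70/1377 ≈ 0.050835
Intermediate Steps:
G = -70 (G = 35*(-2) = -70)
l = -15 (l = 3*(-5 + 0) = 3*(-5) = -15)
I = -1377 (I = (3*6)*(-4) - 15*87 = 18*(-4) - 1305 = -72 - 1305 = -1377)
G/I = -70/(-1377) = -70*(-1/1377) = 70/1377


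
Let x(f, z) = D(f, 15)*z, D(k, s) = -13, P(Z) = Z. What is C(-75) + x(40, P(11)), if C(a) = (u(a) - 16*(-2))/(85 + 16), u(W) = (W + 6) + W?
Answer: -14555/101 ≈ -144.11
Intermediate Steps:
u(W) = 6 + 2*W (u(W) = (6 + W) + W = 6 + 2*W)
x(f, z) = -13*z
C(a) = 38/101 + 2*a/101 (C(a) = ((6 + 2*a) - 16*(-2))/(85 + 16) = ((6 + 2*a) + 32)/101 = (38 + 2*a)*(1/101) = 38/101 + 2*a/101)
C(-75) + x(40, P(11)) = (38/101 + (2/101)*(-75)) - 13*11 = (38/101 - 150/101) - 143 = -112/101 - 143 = -14555/101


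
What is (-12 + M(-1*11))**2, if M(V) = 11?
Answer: 1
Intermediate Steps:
(-12 + M(-1*11))**2 = (-12 + 11)**2 = (-1)**2 = 1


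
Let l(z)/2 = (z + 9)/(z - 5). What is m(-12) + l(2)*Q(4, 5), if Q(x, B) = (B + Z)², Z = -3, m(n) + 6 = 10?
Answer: -76/3 ≈ -25.333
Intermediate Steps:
m(n) = 4 (m(n) = -6 + 10 = 4)
l(z) = 2*(9 + z)/(-5 + z) (l(z) = 2*((z + 9)/(z - 5)) = 2*((9 + z)/(-5 + z)) = 2*(9 + z)/(-5 + z))
Q(x, B) = (-3 + B)² (Q(x, B) = (B - 3)² = (-3 + B)²)
m(-12) + l(2)*Q(4, 5) = 4 + (2*(9 + 2)/(-5 + 2))*(-3 + 5)² = 4 + (2*11/(-3))*2² = 4 + (2*(-⅓)*11)*4 = 4 - 22/3*4 = 4 - 88/3 = -76/3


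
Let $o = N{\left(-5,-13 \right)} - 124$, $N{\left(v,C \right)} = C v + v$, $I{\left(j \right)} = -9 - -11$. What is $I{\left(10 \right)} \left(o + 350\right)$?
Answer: $572$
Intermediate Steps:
$I{\left(j \right)} = 2$ ($I{\left(j \right)} = -9 + 11 = 2$)
$N{\left(v,C \right)} = v + C v$
$o = -64$ ($o = - 5 \left(1 - 13\right) - 124 = \left(-5\right) \left(-12\right) - 124 = 60 - 124 = -64$)
$I{\left(10 \right)} \left(o + 350\right) = 2 \left(-64 + 350\right) = 2 \cdot 286 = 572$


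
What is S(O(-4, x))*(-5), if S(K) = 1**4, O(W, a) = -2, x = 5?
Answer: -5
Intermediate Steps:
S(K) = 1
S(O(-4, x))*(-5) = 1*(-5) = -5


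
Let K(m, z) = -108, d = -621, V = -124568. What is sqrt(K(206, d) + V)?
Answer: 2*I*sqrt(31169) ≈ 353.09*I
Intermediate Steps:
sqrt(K(206, d) + V) = sqrt(-108 - 124568) = sqrt(-124676) = 2*I*sqrt(31169)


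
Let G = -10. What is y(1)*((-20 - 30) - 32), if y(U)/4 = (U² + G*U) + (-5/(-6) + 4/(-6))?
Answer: 8692/3 ≈ 2897.3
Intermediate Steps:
y(U) = ⅔ - 40*U + 4*U² (y(U) = 4*((U² - 10*U) + (-5/(-6) + 4/(-6))) = 4*((U² - 10*U) + (-5*(-⅙) + 4*(-⅙))) = 4*((U² - 10*U) + (⅚ - ⅔)) = 4*((U² - 10*U) + ⅙) = 4*(⅙ + U² - 10*U) = ⅔ - 40*U + 4*U²)
y(1)*((-20 - 30) - 32) = (⅔ - 40*1 + 4*1²)*((-20 - 30) - 32) = (⅔ - 40 + 4*1)*(-50 - 32) = (⅔ - 40 + 4)*(-82) = -106/3*(-82) = 8692/3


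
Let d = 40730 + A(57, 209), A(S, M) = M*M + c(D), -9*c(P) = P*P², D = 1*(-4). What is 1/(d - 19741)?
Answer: 9/582094 ≈ 1.5461e-5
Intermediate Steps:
D = -4
c(P) = -P³/9 (c(P) = -P*P²/9 = -P³/9)
A(S, M) = 64/9 + M² (A(S, M) = M*M - ⅑*(-4)³ = M² - ⅑*(-64) = M² + 64/9 = 64/9 + M²)
d = 759763/9 (d = 40730 + (64/9 + 209²) = 40730 + (64/9 + 43681) = 40730 + 393193/9 = 759763/9 ≈ 84418.)
1/(d - 19741) = 1/(759763/9 - 19741) = 1/(582094/9) = 9/582094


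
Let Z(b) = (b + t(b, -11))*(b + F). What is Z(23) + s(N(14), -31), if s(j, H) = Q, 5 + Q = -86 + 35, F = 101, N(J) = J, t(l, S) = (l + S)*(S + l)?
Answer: 20652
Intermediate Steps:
t(l, S) = (S + l)² (t(l, S) = (S + l)*(S + l) = (S + l)²)
Q = -56 (Q = -5 + (-86 + 35) = -5 - 51 = -56)
Z(b) = (101 + b)*(b + (-11 + b)²) (Z(b) = (b + (-11 + b)²)*(b + 101) = (b + (-11 + b)²)*(101 + b) = (101 + b)*(b + (-11 + b)²))
s(j, H) = -56
Z(23) + s(N(14), -31) = (12221 + 23³ - 2000*23 + 80*23²) - 56 = (12221 + 12167 - 46000 + 80*529) - 56 = (12221 + 12167 - 46000 + 42320) - 56 = 20708 - 56 = 20652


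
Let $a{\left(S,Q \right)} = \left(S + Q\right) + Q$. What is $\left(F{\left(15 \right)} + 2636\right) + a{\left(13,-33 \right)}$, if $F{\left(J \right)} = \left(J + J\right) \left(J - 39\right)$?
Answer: $1863$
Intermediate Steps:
$a{\left(S,Q \right)} = S + 2 Q$ ($a{\left(S,Q \right)} = \left(Q + S\right) + Q = S + 2 Q$)
$F{\left(J \right)} = 2 J \left(-39 + J\right)$
$\left(F{\left(15 \right)} + 2636\right) + a{\left(13,-33 \right)} = \left(2 \cdot 15 \left(-39 + 15\right) + 2636\right) + \left(13 + 2 \left(-33\right)\right) = \left(2 \cdot 15 \left(-24\right) + 2636\right) + \left(13 - 66\right) = \left(-720 + 2636\right) - 53 = 1916 - 53 = 1863$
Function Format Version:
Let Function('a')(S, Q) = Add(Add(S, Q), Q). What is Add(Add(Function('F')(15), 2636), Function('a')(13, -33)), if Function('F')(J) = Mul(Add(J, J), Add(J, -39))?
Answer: 1863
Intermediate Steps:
Function('a')(S, Q) = Add(S, Mul(2, Q)) (Function('a')(S, Q) = Add(Add(Q, S), Q) = Add(S, Mul(2, Q)))
Function('F')(J) = Mul(2, J, Add(-39, J)) (Function('F')(J) = Mul(Mul(2, J), Add(-39, J)) = Mul(2, J, Add(-39, J)))
Add(Add(Function('F')(15), 2636), Function('a')(13, -33)) = Add(Add(Mul(2, 15, Add(-39, 15)), 2636), Add(13, Mul(2, -33))) = Add(Add(Mul(2, 15, -24), 2636), Add(13, -66)) = Add(Add(-720, 2636), -53) = Add(1916, -53) = 1863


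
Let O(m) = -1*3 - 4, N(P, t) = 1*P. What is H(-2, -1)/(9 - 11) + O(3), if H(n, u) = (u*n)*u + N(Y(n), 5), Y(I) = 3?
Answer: -15/2 ≈ -7.5000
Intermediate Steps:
N(P, t) = P
O(m) = -7 (O(m) = -3 - 4 = -7)
H(n, u) = 3 + n*u**2 (H(n, u) = (u*n)*u + 3 = (n*u)*u + 3 = n*u**2 + 3 = 3 + n*u**2)
H(-2, -1)/(9 - 11) + O(3) = (3 - 2*(-1)**2)/(9 - 11) - 7 = (3 - 2*1)/(-2) - 7 = (3 - 2)*(-1/2) - 7 = 1*(-1/2) - 7 = -1/2 - 7 = -15/2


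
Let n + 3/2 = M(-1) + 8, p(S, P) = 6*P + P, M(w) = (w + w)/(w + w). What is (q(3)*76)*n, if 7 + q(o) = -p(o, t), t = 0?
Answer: -3990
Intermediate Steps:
M(w) = 1 (M(w) = (2*w)/((2*w)) = (2*w)*(1/(2*w)) = 1)
p(S, P) = 7*P
n = 15/2 (n = -3/2 + (1 + 8) = -3/2 + 9 = 15/2 ≈ 7.5000)
q(o) = -7 (q(o) = -7 - 7*0 = -7 - 1*0 = -7 + 0 = -7)
(q(3)*76)*n = -7*76*(15/2) = -532*15/2 = -3990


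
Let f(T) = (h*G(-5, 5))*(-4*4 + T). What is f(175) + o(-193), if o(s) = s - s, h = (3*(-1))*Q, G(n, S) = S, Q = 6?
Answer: -14310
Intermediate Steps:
h = -18 (h = (3*(-1))*6 = -3*6 = -18)
f(T) = 1440 - 90*T (f(T) = (-18*5)*(-4*4 + T) = -90*(-16 + T) = 1440 - 90*T)
o(s) = 0
f(175) + o(-193) = (1440 - 90*175) + 0 = (1440 - 15750) + 0 = -14310 + 0 = -14310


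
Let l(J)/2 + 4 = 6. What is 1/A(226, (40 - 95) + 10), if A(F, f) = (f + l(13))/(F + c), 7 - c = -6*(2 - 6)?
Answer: -209/41 ≈ -5.0976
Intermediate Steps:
l(J) = 4 (l(J) = -8 + 2*6 = -8 + 12 = 4)
c = -17 (c = 7 - (-6)*(2 - 6) = 7 - (-6)*(-4) = 7 - 1*24 = 7 - 24 = -17)
A(F, f) = (4 + f)/(-17 + F) (A(F, f) = (f + 4)/(F - 17) = (4 + f)/(-17 + F))
1/A(226, (40 - 95) + 10) = 1/((4 + ((40 - 95) + 10))/(-17 + 226)) = 1/((4 + (-55 + 10))/209) = 1/((4 - 45)/209) = 1/((1/209)*(-41)) = 1/(-41/209) = -209/41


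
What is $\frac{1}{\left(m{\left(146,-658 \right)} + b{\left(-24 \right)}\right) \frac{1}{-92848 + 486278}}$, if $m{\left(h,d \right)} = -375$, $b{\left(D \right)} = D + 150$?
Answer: $- \frac{393430}{249} \approx -1580.0$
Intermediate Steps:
$b{\left(D \right)} = 150 + D$
$\frac{1}{\left(m{\left(146,-658 \right)} + b{\left(-24 \right)}\right) \frac{1}{-92848 + 486278}} = \frac{1}{\left(-375 + \left(150 - 24\right)\right) \frac{1}{-92848 + 486278}} = \frac{1}{\left(-375 + 126\right) \frac{1}{393430}} = \frac{1}{\left(-249\right) \frac{1}{393430}} = \frac{1}{- \frac{249}{393430}} = - \frac{393430}{249}$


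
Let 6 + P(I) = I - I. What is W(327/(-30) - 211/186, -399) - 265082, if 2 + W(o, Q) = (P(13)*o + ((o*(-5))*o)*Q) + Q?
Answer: 339027139/14415 ≈ 23519.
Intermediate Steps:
P(I) = -6 (P(I) = -6 + (I - I) = -6 + 0 = -6)
W(o, Q) = -2 + Q - 6*o - 5*Q*o² (W(o, Q) = -2 + ((-6*o + ((o*(-5))*o)*Q) + Q) = -2 + ((-6*o + ((-5*o)*o)*Q) + Q) = -2 + ((-6*o + (-5*o²)*Q) + Q) = -2 + ((-6*o - 5*Q*o²) + Q) = -2 + (Q - 6*o - 5*Q*o²) = -2 + Q - 6*o - 5*Q*o²)
W(327/(-30) - 211/186, -399) - 265082 = (-2 - 399 - 6*(327/(-30) - 211/186) - 5*(-399)*(327/(-30) - 211/186)²) - 265082 = (-2 - 399 - 6*(327*(-1/30) - 211*1/186) - 5*(-399)*(327*(-1/30) - 211*1/186)²) - 265082 = (-2 - 399 - 6*(-109/10 - 211/186) - 5*(-399)*(-109/10 - 211/186)²) - 265082 = (-2 - 399 - 6*(-5596/465) - 5*(-399)*(-5596/465)²) - 265082 = (-2 - 399 + 11192/155 - 5*(-399)*31315216/216225) - 265082 = (-2 - 399 + 11192/155 + 4164923728/14415) - 265082 = 4160184169/14415 - 265082 = 339027139/14415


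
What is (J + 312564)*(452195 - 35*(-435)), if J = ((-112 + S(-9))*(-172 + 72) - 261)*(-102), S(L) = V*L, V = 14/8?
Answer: -450529310880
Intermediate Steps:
V = 7/4 (V = 14*(⅛) = 7/4 ≈ 1.7500)
S(L) = 7*L/4
J = -1276428 (J = ((-112 + (7/4)*(-9))*(-172 + 72) - 261)*(-102) = ((-112 - 63/4)*(-100) - 261)*(-102) = (-511/4*(-100) - 261)*(-102) = (12775 - 261)*(-102) = 12514*(-102) = -1276428)
(J + 312564)*(452195 - 35*(-435)) = (-1276428 + 312564)*(452195 - 35*(-435)) = -963864*(452195 + 15225) = -963864*467420 = -450529310880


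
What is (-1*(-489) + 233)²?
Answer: 521284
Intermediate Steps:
(-1*(-489) + 233)² = (489 + 233)² = 722² = 521284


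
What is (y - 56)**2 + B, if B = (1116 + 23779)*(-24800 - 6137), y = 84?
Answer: -770175831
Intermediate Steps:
B = -770176615 (B = 24895*(-30937) = -770176615)
(y - 56)**2 + B = (84 - 56)**2 - 770176615 = 28**2 - 770176615 = 784 - 770176615 = -770175831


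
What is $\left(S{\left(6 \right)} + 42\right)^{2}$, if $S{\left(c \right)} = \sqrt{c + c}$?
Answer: $1776 + 168 \sqrt{3} \approx 2067.0$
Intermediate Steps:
$S{\left(c \right)} = \sqrt{2} \sqrt{c}$ ($S{\left(c \right)} = \sqrt{2 c} = \sqrt{2} \sqrt{c}$)
$\left(S{\left(6 \right)} + 42\right)^{2} = \left(\sqrt{2} \sqrt{6} + 42\right)^{2} = \left(2 \sqrt{3} + 42\right)^{2} = \left(42 + 2 \sqrt{3}\right)^{2}$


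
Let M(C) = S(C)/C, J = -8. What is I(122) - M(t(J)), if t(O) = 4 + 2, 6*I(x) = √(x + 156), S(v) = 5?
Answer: -⅚ + √278/6 ≈ 1.9456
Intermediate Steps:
I(x) = √(156 + x)/6 (I(x) = √(x + 156)/6 = √(156 + x)/6)
t(O) = 6
M(C) = 5/C
I(122) - M(t(J)) = √(156 + 122)/6 - 5/6 = √278/6 - 5/6 = √278/6 - 1*⅚ = √278/6 - ⅚ = -⅚ + √278/6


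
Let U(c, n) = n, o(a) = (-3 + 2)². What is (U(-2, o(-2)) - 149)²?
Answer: 21904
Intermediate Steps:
o(a) = 1 (o(a) = (-1)² = 1)
(U(-2, o(-2)) - 149)² = (1 - 149)² = (-148)² = 21904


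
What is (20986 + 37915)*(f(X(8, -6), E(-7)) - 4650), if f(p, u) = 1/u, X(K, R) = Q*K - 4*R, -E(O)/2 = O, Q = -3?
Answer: -3834396199/14 ≈ -2.7389e+8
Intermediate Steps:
E(O) = -2*O
X(K, R) = -4*R - 3*K (X(K, R) = -3*K - 4*R = -4*R - 3*K)
(20986 + 37915)*(f(X(8, -6), E(-7)) - 4650) = (20986 + 37915)*(1/(-2*(-7)) - 4650) = 58901*(1/14 - 4650) = 58901*(-65099/14) = -3834396199/14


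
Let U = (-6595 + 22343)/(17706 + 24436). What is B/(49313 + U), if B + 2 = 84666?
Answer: 1783955144/1039082097 ≈ 1.7169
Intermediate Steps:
B = 84664 (B = -2 + 84666 = 84664)
U = 7874/21071 (U = 15748/42142 = 15748*(1/42142) = 7874/21071 ≈ 0.37369)
B/(49313 + U) = 84664/(49313 + 7874/21071) = 84664/(1039082097/21071) = 84664*(21071/1039082097) = 1783955144/1039082097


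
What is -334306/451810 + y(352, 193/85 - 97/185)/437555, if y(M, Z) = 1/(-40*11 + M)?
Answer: -257447989857/347937435208 ≈ -0.73993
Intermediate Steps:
y(M, Z) = 1/(-440 + M)
-334306/451810 + y(352, 193/85 - 97/185)/437555 = -334306/451810 + 1/((-440 + 352)*437555) = -334306*1/451810 + (1/437555)/(-88) = -167153/225905 - 1/88*1/437555 = -167153/225905 - 1/38504840 = -257447989857/347937435208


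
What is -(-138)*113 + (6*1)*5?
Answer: 15624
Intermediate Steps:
-(-138)*113 + (6*1)*5 = -138*(-113) + 6*5 = 15594 + 30 = 15624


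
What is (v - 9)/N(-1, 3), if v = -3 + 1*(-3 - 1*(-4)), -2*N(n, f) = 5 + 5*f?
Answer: 11/10 ≈ 1.1000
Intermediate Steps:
N(n, f) = -5/2 - 5*f/2 (N(n, f) = -(5 + 5*f)/2 = -5/2 - 5*f/2)
v = -2 (v = -3 + 1*(-3 + 4) = -3 + 1*1 = -3 + 1 = -2)
(v - 9)/N(-1, 3) = (-2 - 9)/(-5/2 - 5/2*3) = -11/(-5/2 - 15/2) = -11/(-10) = -1/10*(-11) = 11/10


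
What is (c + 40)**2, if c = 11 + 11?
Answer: 3844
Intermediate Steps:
c = 22
(c + 40)**2 = (22 + 40)**2 = 62**2 = 3844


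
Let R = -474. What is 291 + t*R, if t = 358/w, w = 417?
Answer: -16115/139 ≈ -115.94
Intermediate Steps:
t = 358/417 ≈ 0.85851
291 + t*R = 291 + (358/417)*(-474) = 291 - 56564/139 = -16115/139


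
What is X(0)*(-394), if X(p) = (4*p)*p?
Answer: 0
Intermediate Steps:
X(p) = 4*p**2
X(0)*(-394) = (4*0**2)*(-394) = (4*0)*(-394) = 0*(-394) = 0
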